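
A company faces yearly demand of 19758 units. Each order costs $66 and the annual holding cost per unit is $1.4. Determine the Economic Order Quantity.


Formula: EOQ = sqrt(2 * D * S / H)
Numerator: 2 * 19758 * 66 = 2608056
2DS/H = 2608056 / 1.4 = 1862897.1
EOQ = sqrt(1862897.1) = 1364.9 units

1364.9 units


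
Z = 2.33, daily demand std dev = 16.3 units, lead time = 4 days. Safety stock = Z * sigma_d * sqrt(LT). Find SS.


Formula: SS = z * sigma_d * sqrt(LT)
sqrt(LT) = sqrt(4) = 2.0
SS = 2.33 * 16.3 * 2.0
SS = 76.0 units

76.0 units


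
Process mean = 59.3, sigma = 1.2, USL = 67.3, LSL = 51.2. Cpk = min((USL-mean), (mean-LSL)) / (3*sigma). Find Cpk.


Cpu = (67.3 - 59.3) / (3 * 1.2) = 2.22
Cpl = (59.3 - 51.2) / (3 * 1.2) = 2.25
Cpk = min(2.22, 2.25) = 2.22

2.22


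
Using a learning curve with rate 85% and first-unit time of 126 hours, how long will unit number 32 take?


Formula: T_n = T_1 * (learning_rate)^(log2(n)) where learning_rate = rate/100
Doublings = log2(32) = 5
T_n = 126 * 0.85^5
T_n = 126 * 0.4437 = 55.9 hours

55.9 hours


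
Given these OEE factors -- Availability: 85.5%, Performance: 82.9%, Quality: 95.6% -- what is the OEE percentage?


Formula: OEE = Availability * Performance * Quality / 10000
A * P = 85.5% * 82.9% / 100 = 70.88%
OEE = 70.88% * 95.6% / 100 = 67.8%

67.8%


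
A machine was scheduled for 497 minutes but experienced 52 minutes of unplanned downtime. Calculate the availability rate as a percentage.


Formula: Availability = (Planned Time - Downtime) / Planned Time * 100
Uptime = 497 - 52 = 445 min
Availability = 445 / 497 * 100 = 89.5%

89.5%


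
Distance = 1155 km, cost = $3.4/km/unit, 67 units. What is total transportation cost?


TC = dist * cost * units = 1155 * 3.4 * 67 = $263109.00

$263109.00


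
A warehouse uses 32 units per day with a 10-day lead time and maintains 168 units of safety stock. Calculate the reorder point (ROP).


Formula: ROP = (Daily Demand * Lead Time) + Safety Stock
Demand during lead time = 32 * 10 = 320 units
ROP = 320 + 168 = 488 units

488 units


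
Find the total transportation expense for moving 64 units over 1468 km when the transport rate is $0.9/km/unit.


TC = dist * cost * units = 1468 * 0.9 * 64 = $84556.80

$84556.80


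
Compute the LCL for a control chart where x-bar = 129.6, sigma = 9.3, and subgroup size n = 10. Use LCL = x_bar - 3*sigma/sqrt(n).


LCL = 129.6 - 3 * 9.3 / sqrt(10)

120.78


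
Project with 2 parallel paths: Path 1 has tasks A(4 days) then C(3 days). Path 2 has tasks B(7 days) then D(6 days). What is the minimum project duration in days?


Path 1 = 4 + 3 = 7 days
Path 2 = 7 + 6 = 13 days
Duration = max(7, 13) = 13 days

13 days


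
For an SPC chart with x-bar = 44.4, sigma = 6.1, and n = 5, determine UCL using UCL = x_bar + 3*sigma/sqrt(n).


UCL = 44.4 + 3 * 6.1 / sqrt(5)

52.58


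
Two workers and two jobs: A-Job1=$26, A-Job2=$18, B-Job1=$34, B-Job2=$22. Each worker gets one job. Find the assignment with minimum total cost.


Option 1: A->1 + B->2 = $26 + $22 = $48
Option 2: A->2 + B->1 = $18 + $34 = $52
Min cost = min($48, $52) = $48

$48


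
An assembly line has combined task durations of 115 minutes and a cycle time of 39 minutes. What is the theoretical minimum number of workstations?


Formula: N_min = ceil(Sum of Task Times / Cycle Time)
N_min = ceil(115 min / 39 min) = ceil(2.9487)
N_min = 3 stations

3


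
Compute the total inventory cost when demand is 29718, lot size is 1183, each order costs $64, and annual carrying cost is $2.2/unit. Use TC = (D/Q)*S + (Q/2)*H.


TC = 29718/1183 * 64 + 1183/2 * 2.2

$2909.04


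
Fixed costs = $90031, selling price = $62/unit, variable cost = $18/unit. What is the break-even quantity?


Formula: BEQ = Fixed Costs / (Price - Variable Cost)
Contribution margin = $62 - $18 = $44/unit
BEQ = ceil($90031 / $44/unit) = ceil(2046.16) = 2047 units

2047 units


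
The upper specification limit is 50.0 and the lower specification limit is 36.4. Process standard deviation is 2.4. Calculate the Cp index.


Cp = (50.0 - 36.4) / (6 * 2.4)

0.94


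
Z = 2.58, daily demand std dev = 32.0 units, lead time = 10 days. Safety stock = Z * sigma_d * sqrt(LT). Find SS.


Formula: SS = z * sigma_d * sqrt(LT)
sqrt(LT) = sqrt(10) = 3.1623
SS = 2.58 * 32.0 * 3.1623
SS = 261.1 units

261.1 units


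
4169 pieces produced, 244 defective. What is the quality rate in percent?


Formula: Quality Rate = Good Pieces / Total Pieces * 100
Good pieces = 4169 - 244 = 3925
QR = 3925 / 4169 * 100 = 94.1%

94.1%


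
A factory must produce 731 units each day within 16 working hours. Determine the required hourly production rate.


Formula: Production Rate = Daily Demand / Available Hours
Rate = 731 units/day / 16 hours/day
Rate = 45.7 units/hour

45.7 units/hour


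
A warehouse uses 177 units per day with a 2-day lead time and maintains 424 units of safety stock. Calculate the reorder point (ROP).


Formula: ROP = (Daily Demand * Lead Time) + Safety Stock
Demand during lead time = 177 * 2 = 354 units
ROP = 354 + 424 = 778 units

778 units


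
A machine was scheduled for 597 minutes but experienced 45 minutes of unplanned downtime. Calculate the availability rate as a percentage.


Formula: Availability = (Planned Time - Downtime) / Planned Time * 100
Uptime = 597 - 45 = 552 min
Availability = 552 / 597 * 100 = 92.5%

92.5%


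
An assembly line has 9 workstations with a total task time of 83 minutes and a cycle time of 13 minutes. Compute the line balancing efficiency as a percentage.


Formula: Efficiency = Sum of Task Times / (N_stations * CT) * 100
Total station capacity = 9 stations * 13 min = 117 min
Efficiency = 83 / 117 * 100 = 70.9%

70.9%


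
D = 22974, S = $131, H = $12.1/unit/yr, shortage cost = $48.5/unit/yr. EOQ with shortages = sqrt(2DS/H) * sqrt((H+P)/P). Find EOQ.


Formula: EOQ* = sqrt(2DS/H) * sqrt((H+P)/P)
Base EOQ = sqrt(2*22974*131/12.1) = 705.3 units
Correction = sqrt((12.1+48.5)/48.5) = 1.1178
EOQ* = 705.3 * 1.1178 = 788.4 units

788.4 units


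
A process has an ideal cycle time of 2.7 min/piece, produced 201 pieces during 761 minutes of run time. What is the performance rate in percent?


Formula: Performance = (Ideal CT * Total Count) / Run Time * 100
Ideal output time = 2.7 * 201 = 542.7 min
Performance = 542.7 / 761 * 100 = 71.3%

71.3%


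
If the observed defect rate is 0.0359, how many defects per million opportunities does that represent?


DPMO = defect_rate * 1000000 = 0.0359 * 1000000

35900


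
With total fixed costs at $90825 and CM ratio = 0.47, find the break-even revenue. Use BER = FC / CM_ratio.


Formula: BER = Fixed Costs / Contribution Margin Ratio
BER = $90825 / 0.47
BER = $193244.68 (to the nearest cent)

$193244.68


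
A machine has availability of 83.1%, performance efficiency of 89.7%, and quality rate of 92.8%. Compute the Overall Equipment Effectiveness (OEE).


Formula: OEE = Availability * Performance * Quality / 10000
A * P = 83.1% * 89.7% / 100 = 74.54%
OEE = 74.54% * 92.8% / 100 = 69.2%

69.2%


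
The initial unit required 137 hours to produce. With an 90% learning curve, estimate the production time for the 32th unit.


Formula: T_n = T_1 * (learning_rate)^(log2(n)) where learning_rate = rate/100
Doublings = log2(32) = 5
T_n = 137 * 0.9^5
T_n = 137 * 0.5905 = 80.9 hours

80.9 hours


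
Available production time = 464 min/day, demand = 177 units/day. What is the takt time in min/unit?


Formula: Takt Time = Available Production Time / Customer Demand
Takt = 464 min/day / 177 units/day
Takt = 2.62 min/unit

2.62 min/unit


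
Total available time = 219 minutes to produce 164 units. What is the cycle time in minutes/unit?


Formula: CT = Available Time / Number of Units
CT = 219 min / 164 units
CT = 1.34 min/unit

1.34 min/unit


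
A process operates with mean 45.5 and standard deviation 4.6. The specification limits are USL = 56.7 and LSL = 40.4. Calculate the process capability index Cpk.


Cpu = (56.7 - 45.5) / (3 * 4.6) = 0.81
Cpl = (45.5 - 40.4) / (3 * 4.6) = 0.37
Cpk = min(0.81, 0.37) = 0.37

0.37


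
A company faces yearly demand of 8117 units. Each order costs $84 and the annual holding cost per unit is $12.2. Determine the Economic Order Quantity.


Formula: EOQ = sqrt(2 * D * S / H)
Numerator: 2 * 8117 * 84 = 1363656
2DS/H = 1363656 / 12.2 = 111775.1
EOQ = sqrt(111775.1) = 334.3 units

334.3 units


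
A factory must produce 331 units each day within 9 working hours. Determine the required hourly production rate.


Formula: Production Rate = Daily Demand / Available Hours
Rate = 331 units/day / 9 hours/day
Rate = 36.8 units/hour

36.8 units/hour


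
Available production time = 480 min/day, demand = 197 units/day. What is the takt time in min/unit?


Formula: Takt Time = Available Production Time / Customer Demand
Takt = 480 min/day / 197 units/day
Takt = 2.44 min/unit

2.44 min/unit


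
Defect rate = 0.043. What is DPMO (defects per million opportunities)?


DPMO = defect_rate * 1000000 = 0.043 * 1000000

43000


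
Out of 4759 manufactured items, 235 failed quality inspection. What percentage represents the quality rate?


Formula: Quality Rate = Good Pieces / Total Pieces * 100
Good pieces = 4759 - 235 = 4524
QR = 4524 / 4759 * 100 = 95.1%

95.1%


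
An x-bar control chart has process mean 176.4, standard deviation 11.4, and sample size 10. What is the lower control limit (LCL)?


LCL = 176.4 - 3 * 11.4 / sqrt(10)

165.59


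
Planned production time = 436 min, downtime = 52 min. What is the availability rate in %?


Formula: Availability = (Planned Time - Downtime) / Planned Time * 100
Uptime = 436 - 52 = 384 min
Availability = 384 / 436 * 100 = 88.1%

88.1%


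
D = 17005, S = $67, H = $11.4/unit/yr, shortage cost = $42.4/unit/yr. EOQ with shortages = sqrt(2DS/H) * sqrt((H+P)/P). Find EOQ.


Formula: EOQ* = sqrt(2DS/H) * sqrt((H+P)/P)
Base EOQ = sqrt(2*17005*67/11.4) = 447.08 units
Correction = sqrt((11.4+42.4)/42.4) = 1.12644
EOQ* = 447.08 * 1.12644 = 503.6 units

503.6 units


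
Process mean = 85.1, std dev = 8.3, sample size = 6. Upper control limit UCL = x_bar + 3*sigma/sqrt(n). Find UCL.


UCL = 85.1 + 3 * 8.3 / sqrt(6)

95.27


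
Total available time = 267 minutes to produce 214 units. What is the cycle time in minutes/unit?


Formula: CT = Available Time / Number of Units
CT = 267 min / 214 units
CT = 1.25 min/unit

1.25 min/unit


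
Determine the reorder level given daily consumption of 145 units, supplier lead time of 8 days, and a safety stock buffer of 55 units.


Formula: ROP = (Daily Demand * Lead Time) + Safety Stock
Demand during lead time = 145 * 8 = 1160 units
ROP = 1160 + 55 = 1215 units

1215 units


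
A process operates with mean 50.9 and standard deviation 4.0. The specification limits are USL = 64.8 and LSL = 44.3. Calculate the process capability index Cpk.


Cpu = (64.8 - 50.9) / (3 * 4.0) = 1.16
Cpl = (50.9 - 44.3) / (3 * 4.0) = 0.55
Cpk = min(1.16, 0.55) = 0.55

0.55


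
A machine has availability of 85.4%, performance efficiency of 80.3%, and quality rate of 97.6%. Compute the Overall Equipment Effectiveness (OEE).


Formula: OEE = Availability * Performance * Quality / 10000
A * P = 85.4% * 80.3% / 100 = 68.58%
OEE = 68.58% * 97.6% / 100 = 66.9%

66.9%


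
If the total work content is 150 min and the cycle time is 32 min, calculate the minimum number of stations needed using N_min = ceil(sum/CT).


Formula: N_min = ceil(Sum of Task Times / Cycle Time)
N_min = ceil(150 min / 32 min) = ceil(4.6875)
N_min = 5 stations

5


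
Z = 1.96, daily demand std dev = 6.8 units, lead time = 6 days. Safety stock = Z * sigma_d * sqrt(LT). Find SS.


Formula: SS = z * sigma_d * sqrt(LT)
sqrt(LT) = sqrt(6) = 2.4495
SS = 1.96 * 6.8 * 2.4495
SS = 32.6 units

32.6 units


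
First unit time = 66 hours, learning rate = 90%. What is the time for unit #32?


Formula: T_n = T_1 * (learning_rate)^(log2(n)) where learning_rate = rate/100
Doublings = log2(32) = 5
T_n = 66 * 0.9^5
T_n = 66 * 0.5905 = 39.0 hours

39.0 hours


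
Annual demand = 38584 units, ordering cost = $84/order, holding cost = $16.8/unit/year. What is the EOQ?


Formula: EOQ = sqrt(2 * D * S / H)
Numerator: 2 * 38584 * 84 = 6482112
2DS/H = 6482112 / 16.8 = 385840.0
EOQ = sqrt(385840.0) = 621.2 units

621.2 units


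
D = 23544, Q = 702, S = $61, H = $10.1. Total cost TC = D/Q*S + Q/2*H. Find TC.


TC = 23544/702 * 61 + 702/2 * 10.1

$5590.95


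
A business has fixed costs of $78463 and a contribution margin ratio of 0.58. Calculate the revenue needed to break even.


Formula: BER = Fixed Costs / Contribution Margin Ratio
BER = $78463 / 0.58
BER = $135281.03 (to the nearest cent)

$135281.03


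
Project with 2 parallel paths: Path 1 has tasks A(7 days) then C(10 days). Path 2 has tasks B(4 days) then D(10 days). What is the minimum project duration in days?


Path 1 = 7 + 10 = 17 days
Path 2 = 4 + 10 = 14 days
Duration = max(17, 14) = 17 days

17 days


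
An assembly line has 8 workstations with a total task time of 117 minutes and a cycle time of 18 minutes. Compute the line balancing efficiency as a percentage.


Formula: Efficiency = Sum of Task Times / (N_stations * CT) * 100
Total station capacity = 8 stations * 18 min = 144 min
Efficiency = 117 / 144 * 100 = 81.3%

81.3%


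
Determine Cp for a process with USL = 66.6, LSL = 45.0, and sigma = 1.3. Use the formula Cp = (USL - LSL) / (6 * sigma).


Cp = (66.6 - 45.0) / (6 * 1.3)

2.77


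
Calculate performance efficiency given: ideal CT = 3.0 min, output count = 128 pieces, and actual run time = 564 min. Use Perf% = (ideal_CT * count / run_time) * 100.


Formula: Performance = (Ideal CT * Total Count) / Run Time * 100
Ideal output time = 3.0 * 128 = 384.0 min
Performance = 384.0 / 564 * 100 = 68.1%

68.1%


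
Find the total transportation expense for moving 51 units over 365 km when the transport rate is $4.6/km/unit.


TC = dist * cost * units = 365 * 4.6 * 51 = $85629.00

$85629.00


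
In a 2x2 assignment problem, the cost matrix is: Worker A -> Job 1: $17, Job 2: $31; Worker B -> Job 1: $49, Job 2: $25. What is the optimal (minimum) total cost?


Option 1: A->1 + B->2 = $17 + $25 = $42
Option 2: A->2 + B->1 = $31 + $49 = $80
Min cost = min($42, $80) = $42

$42


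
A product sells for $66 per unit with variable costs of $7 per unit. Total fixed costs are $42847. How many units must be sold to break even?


Formula: BEQ = Fixed Costs / (Price - Variable Cost)
Contribution margin = $66 - $7 = $59/unit
BEQ = ceil($42847 / $59/unit) = ceil(726.22) = 727 units

727 units


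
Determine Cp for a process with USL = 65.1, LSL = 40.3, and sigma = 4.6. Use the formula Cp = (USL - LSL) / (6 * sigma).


Cp = (65.1 - 40.3) / (6 * 4.6)

0.9


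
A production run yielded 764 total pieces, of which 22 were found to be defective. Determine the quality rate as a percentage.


Formula: Quality Rate = Good Pieces / Total Pieces * 100
Good pieces = 764 - 22 = 742
QR = 742 / 764 * 100 = 97.1%

97.1%


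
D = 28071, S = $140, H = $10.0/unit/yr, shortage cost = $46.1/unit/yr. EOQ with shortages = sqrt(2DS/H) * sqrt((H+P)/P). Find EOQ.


Formula: EOQ* = sqrt(2DS/H) * sqrt((H+P)/P)
Base EOQ = sqrt(2*28071*140/10.0) = 886.56 units
Correction = sqrt((10.0+46.1)/46.1) = 1.10314
EOQ* = 886.56 * 1.10314 = 978.0 units

978.0 units


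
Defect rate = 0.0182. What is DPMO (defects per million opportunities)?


DPMO = defect_rate * 1000000 = 0.0182 * 1000000

18200


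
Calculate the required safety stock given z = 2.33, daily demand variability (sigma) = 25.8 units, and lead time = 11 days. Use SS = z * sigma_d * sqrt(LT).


Formula: SS = z * sigma_d * sqrt(LT)
sqrt(LT) = sqrt(11) = 3.3166
SS = 2.33 * 25.8 * 3.3166
SS = 199.4 units

199.4 units


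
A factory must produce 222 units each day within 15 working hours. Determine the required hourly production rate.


Formula: Production Rate = Daily Demand / Available Hours
Rate = 222 units/day / 15 hours/day
Rate = 14.8 units/hour

14.8 units/hour


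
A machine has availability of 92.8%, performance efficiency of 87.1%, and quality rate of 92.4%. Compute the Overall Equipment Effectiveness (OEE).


Formula: OEE = Availability * Performance * Quality / 10000
A * P = 92.8% * 87.1% / 100 = 80.83%
OEE = 80.83% * 92.4% / 100 = 74.7%

74.7%


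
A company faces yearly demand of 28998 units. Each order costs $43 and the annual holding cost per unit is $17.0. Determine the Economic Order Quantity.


Formula: EOQ = sqrt(2 * D * S / H)
Numerator: 2 * 28998 * 43 = 2493828
2DS/H = 2493828 / 17.0 = 146695.8
EOQ = sqrt(146695.8) = 383.0 units

383.0 units


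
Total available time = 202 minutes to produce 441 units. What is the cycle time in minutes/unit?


Formula: CT = Available Time / Number of Units
CT = 202 min / 441 units
CT = 0.46 min/unit

0.46 min/unit


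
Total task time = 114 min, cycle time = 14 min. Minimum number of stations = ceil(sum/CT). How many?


Formula: N_min = ceil(Sum of Task Times / Cycle Time)
N_min = ceil(114 min / 14 min) = ceil(8.1429)
N_min = 9 stations

9


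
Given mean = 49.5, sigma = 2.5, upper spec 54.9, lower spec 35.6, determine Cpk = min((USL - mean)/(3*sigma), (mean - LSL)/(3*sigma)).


Cpu = (54.9 - 49.5) / (3 * 2.5) = 0.72
Cpl = (49.5 - 35.6) / (3 * 2.5) = 1.85
Cpk = min(0.72, 1.85) = 0.72

0.72


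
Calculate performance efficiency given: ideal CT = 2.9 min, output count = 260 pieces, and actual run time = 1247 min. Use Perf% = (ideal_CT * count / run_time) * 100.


Formula: Performance = (Ideal CT * Total Count) / Run Time * 100
Ideal output time = 2.9 * 260 = 754.0 min
Performance = 754.0 / 1247 * 100 = 60.5%

60.5%


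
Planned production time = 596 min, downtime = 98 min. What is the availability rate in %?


Formula: Availability = (Planned Time - Downtime) / Planned Time * 100
Uptime = 596 - 98 = 498 min
Availability = 498 / 596 * 100 = 83.6%

83.6%


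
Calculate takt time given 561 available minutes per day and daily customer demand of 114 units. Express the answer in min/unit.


Formula: Takt Time = Available Production Time / Customer Demand
Takt = 561 min/day / 114 units/day
Takt = 4.92 min/unit

4.92 min/unit


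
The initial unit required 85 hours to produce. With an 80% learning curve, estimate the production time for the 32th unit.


Formula: T_n = T_1 * (learning_rate)^(log2(n)) where learning_rate = rate/100
Doublings = log2(32) = 5
T_n = 85 * 0.8^5
T_n = 85 * 0.3277 = 27.9 hours

27.9 hours


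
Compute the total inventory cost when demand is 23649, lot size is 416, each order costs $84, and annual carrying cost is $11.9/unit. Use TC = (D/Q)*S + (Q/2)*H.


TC = 23649/416 * 84 + 416/2 * 11.9

$7250.48


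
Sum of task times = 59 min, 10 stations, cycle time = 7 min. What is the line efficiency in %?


Formula: Efficiency = Sum of Task Times / (N_stations * CT) * 100
Total station capacity = 10 stations * 7 min = 70 min
Efficiency = 59 / 70 * 100 = 84.3%

84.3%


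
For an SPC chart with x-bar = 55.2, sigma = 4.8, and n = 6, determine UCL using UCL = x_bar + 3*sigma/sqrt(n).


UCL = 55.2 + 3 * 4.8 / sqrt(6)

61.08


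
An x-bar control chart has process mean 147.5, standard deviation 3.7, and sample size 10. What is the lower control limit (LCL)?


LCL = 147.5 - 3 * 3.7 / sqrt(10)

143.99


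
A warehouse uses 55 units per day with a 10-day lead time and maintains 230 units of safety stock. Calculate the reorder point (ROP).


Formula: ROP = (Daily Demand * Lead Time) + Safety Stock
Demand during lead time = 55 * 10 = 550 units
ROP = 550 + 230 = 780 units

780 units


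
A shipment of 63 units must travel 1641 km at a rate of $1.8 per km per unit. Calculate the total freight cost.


TC = dist * cost * units = 1641 * 1.8 * 63 = $186089.40

$186089.40


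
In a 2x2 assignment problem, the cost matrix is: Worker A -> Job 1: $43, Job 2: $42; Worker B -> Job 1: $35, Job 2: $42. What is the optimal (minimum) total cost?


Option 1: A->1 + B->2 = $43 + $42 = $85
Option 2: A->2 + B->1 = $42 + $35 = $77
Min cost = min($85, $77) = $77

$77


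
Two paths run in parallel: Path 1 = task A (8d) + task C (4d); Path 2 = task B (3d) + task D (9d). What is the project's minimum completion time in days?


Path 1 = 8 + 4 = 12 days
Path 2 = 3 + 9 = 12 days
Duration = max(12, 12) = 12 days

12 days


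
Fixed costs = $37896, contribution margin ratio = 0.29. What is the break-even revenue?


Formula: BER = Fixed Costs / Contribution Margin Ratio
BER = $37896 / 0.29
BER = $130675.86 (to the nearest cent)

$130675.86


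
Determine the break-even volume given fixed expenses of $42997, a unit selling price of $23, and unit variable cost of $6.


Formula: BEQ = Fixed Costs / (Price - Variable Cost)
Contribution margin = $23 - $6 = $17/unit
BEQ = ceil($42997 / $17/unit) = ceil(2529.24) = 2530 units

2530 units


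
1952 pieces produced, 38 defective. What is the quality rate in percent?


Formula: Quality Rate = Good Pieces / Total Pieces * 100
Good pieces = 1952 - 38 = 1914
QR = 1914 / 1952 * 100 = 98.1%

98.1%


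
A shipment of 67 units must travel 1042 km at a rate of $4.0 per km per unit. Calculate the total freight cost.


TC = dist * cost * units = 1042 * 4.0 * 67 = $279256.00

$279256.00


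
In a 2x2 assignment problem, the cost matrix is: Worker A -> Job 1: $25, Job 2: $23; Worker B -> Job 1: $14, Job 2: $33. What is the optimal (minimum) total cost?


Option 1: A->1 + B->2 = $25 + $33 = $58
Option 2: A->2 + B->1 = $23 + $14 = $37
Min cost = min($58, $37) = $37

$37


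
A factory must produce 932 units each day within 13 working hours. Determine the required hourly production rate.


Formula: Production Rate = Daily Demand / Available Hours
Rate = 932 units/day / 13 hours/day
Rate = 71.7 units/hour

71.7 units/hour


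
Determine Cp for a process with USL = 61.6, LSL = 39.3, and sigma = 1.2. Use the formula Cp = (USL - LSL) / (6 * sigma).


Cp = (61.6 - 39.3) / (6 * 1.2)

3.1


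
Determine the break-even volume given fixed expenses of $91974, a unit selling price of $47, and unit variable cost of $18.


Formula: BEQ = Fixed Costs / (Price - Variable Cost)
Contribution margin = $47 - $18 = $29/unit
BEQ = ceil($91974 / $29/unit) = ceil(3171.52) = 3172 units

3172 units


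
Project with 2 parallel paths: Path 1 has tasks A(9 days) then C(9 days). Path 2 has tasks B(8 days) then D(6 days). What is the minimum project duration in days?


Path 1 = 9 + 9 = 18 days
Path 2 = 8 + 6 = 14 days
Duration = max(18, 14) = 18 days

18 days


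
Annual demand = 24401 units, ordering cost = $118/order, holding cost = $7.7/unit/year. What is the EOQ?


Formula: EOQ = sqrt(2 * D * S / H)
Numerator: 2 * 24401 * 118 = 5758636
2DS/H = 5758636 / 7.7 = 747874.8
EOQ = sqrt(747874.8) = 864.8 units

864.8 units


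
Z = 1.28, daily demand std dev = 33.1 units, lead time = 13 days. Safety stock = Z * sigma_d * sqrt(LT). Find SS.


Formula: SS = z * sigma_d * sqrt(LT)
sqrt(LT) = sqrt(13) = 3.6056
SS = 1.28 * 33.1 * 3.6056
SS = 152.8 units

152.8 units


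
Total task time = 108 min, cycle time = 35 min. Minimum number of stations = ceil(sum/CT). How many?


Formula: N_min = ceil(Sum of Task Times / Cycle Time)
N_min = ceil(108 min / 35 min) = ceil(3.0857)
N_min = 4 stations

4


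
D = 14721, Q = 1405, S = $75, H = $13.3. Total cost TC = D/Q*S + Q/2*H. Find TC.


TC = 14721/1405 * 75 + 1405/2 * 13.3

$10129.07


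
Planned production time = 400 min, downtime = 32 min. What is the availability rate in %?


Formula: Availability = (Planned Time - Downtime) / Planned Time * 100
Uptime = 400 - 32 = 368 min
Availability = 368 / 400 * 100 = 92.0%

92.0%


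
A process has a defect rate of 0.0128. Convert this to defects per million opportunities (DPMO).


DPMO = defect_rate * 1000000 = 0.0128 * 1000000

12800


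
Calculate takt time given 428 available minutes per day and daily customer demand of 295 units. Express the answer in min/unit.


Formula: Takt Time = Available Production Time / Customer Demand
Takt = 428 min/day / 295 units/day
Takt = 1.45 min/unit

1.45 min/unit


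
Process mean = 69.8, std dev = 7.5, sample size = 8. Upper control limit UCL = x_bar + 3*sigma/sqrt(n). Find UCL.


UCL = 69.8 + 3 * 7.5 / sqrt(8)

77.75


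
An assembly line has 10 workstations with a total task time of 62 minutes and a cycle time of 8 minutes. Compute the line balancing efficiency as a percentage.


Formula: Efficiency = Sum of Task Times / (N_stations * CT) * 100
Total station capacity = 10 stations * 8 min = 80 min
Efficiency = 62 / 80 * 100 = 77.5%

77.5%


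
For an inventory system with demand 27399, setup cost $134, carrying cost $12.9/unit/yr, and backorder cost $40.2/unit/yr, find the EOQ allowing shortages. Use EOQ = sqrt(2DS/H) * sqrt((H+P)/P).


Formula: EOQ* = sqrt(2DS/H) * sqrt((H+P)/P)
Base EOQ = sqrt(2*27399*134/12.9) = 754.47 units
Correction = sqrt((12.9+40.2)/40.2) = 1.1493
EOQ* = 754.47 * 1.1493 = 867.1 units

867.1 units


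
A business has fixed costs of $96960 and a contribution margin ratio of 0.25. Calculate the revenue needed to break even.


Formula: BER = Fixed Costs / Contribution Margin Ratio
BER = $96960 / 0.25
BER = $387840.00 (to the nearest cent)

$387840.00


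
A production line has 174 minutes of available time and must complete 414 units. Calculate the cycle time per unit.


Formula: CT = Available Time / Number of Units
CT = 174 min / 414 units
CT = 0.42 min/unit

0.42 min/unit


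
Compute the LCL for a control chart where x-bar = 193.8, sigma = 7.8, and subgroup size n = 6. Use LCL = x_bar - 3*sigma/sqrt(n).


LCL = 193.8 - 3 * 7.8 / sqrt(6)

184.25


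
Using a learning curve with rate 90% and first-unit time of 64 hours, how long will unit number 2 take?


Formula: T_n = T_1 * (learning_rate)^(log2(n)) where learning_rate = rate/100
Doublings = log2(2) = 1
T_n = 64 * 0.9^1
T_n = 64 * 0.9 = 57.6 hours

57.6 hours


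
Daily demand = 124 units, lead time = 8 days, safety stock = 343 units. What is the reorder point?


Formula: ROP = (Daily Demand * Lead Time) + Safety Stock
Demand during lead time = 124 * 8 = 992 units
ROP = 992 + 343 = 1335 units

1335 units


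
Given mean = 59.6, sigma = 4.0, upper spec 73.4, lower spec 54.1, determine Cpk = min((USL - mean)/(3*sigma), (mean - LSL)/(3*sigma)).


Cpu = (73.4 - 59.6) / (3 * 4.0) = 1.15
Cpl = (59.6 - 54.1) / (3 * 4.0) = 0.46
Cpk = min(1.15, 0.46) = 0.46

0.46


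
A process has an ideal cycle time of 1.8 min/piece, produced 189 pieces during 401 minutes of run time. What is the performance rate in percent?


Formula: Performance = (Ideal CT * Total Count) / Run Time * 100
Ideal output time = 1.8 * 189 = 340.2 min
Performance = 340.2 / 401 * 100 = 84.8%

84.8%


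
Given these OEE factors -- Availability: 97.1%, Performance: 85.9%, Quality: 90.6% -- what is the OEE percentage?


Formula: OEE = Availability * Performance * Quality / 10000
A * P = 97.1% * 85.9% / 100 = 83.41%
OEE = 83.41% * 90.6% / 100 = 75.6%

75.6%


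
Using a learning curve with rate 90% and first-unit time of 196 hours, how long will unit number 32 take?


Formula: T_n = T_1 * (learning_rate)^(log2(n)) where learning_rate = rate/100
Doublings = log2(32) = 5
T_n = 196 * 0.9^5
T_n = 196 * 0.5905 = 115.7 hours

115.7 hours


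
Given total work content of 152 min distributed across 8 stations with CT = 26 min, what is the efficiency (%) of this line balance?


Formula: Efficiency = Sum of Task Times / (N_stations * CT) * 100
Total station capacity = 8 stations * 26 min = 208 min
Efficiency = 152 / 208 * 100 = 73.1%

73.1%


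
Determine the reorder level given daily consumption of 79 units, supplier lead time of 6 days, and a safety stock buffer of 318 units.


Formula: ROP = (Daily Demand * Lead Time) + Safety Stock
Demand during lead time = 79 * 6 = 474 units
ROP = 474 + 318 = 792 units

792 units


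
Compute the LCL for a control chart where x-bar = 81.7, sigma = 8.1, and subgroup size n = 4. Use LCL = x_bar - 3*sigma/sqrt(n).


LCL = 81.7 - 3 * 8.1 / sqrt(4)

69.55


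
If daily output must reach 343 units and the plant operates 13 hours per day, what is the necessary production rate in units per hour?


Formula: Production Rate = Daily Demand / Available Hours
Rate = 343 units/day / 13 hours/day
Rate = 26.4 units/hour

26.4 units/hour


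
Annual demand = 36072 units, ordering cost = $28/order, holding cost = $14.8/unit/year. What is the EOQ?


Formula: EOQ = sqrt(2 * D * S / H)
Numerator: 2 * 36072 * 28 = 2020032
2DS/H = 2020032 / 14.8 = 136488.6
EOQ = sqrt(136488.6) = 369.4 units

369.4 units


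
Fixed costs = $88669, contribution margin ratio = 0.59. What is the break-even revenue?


Formula: BER = Fixed Costs / Contribution Margin Ratio
BER = $88669 / 0.59
BER = $150286.44 (to the nearest cent)

$150286.44


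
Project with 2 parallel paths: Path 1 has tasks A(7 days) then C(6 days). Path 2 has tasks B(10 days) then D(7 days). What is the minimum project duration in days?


Path 1 = 7 + 6 = 13 days
Path 2 = 10 + 7 = 17 days
Duration = max(13, 17) = 17 days

17 days


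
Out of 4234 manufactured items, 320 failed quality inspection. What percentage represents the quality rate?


Formula: Quality Rate = Good Pieces / Total Pieces * 100
Good pieces = 4234 - 320 = 3914
QR = 3914 / 4234 * 100 = 92.4%

92.4%


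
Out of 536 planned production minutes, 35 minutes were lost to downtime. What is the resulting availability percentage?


Formula: Availability = (Planned Time - Downtime) / Planned Time * 100
Uptime = 536 - 35 = 501 min
Availability = 501 / 536 * 100 = 93.5%

93.5%


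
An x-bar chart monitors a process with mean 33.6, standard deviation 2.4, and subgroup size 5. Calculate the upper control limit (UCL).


UCL = 33.6 + 3 * 2.4 / sqrt(5)

36.82


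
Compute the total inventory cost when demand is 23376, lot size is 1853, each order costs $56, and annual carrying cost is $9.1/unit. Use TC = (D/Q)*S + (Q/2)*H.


TC = 23376/1853 * 56 + 1853/2 * 9.1

$9137.60


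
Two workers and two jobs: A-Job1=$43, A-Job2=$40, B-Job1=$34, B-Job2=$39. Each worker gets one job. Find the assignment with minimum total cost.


Option 1: A->1 + B->2 = $43 + $39 = $82
Option 2: A->2 + B->1 = $40 + $34 = $74
Min cost = min($82, $74) = $74

$74


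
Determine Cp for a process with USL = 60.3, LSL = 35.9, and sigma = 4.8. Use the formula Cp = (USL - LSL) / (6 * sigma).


Cp = (60.3 - 35.9) / (6 * 4.8)

0.85


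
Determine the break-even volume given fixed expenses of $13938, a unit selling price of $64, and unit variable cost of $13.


Formula: BEQ = Fixed Costs / (Price - Variable Cost)
Contribution margin = $64 - $13 = $51/unit
BEQ = ceil($13938 / $51/unit) = ceil(273.29) = 274 units

274 units


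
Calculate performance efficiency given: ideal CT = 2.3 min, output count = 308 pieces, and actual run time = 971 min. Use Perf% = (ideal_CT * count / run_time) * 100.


Formula: Performance = (Ideal CT * Total Count) / Run Time * 100
Ideal output time = 2.3 * 308 = 708.4 min
Performance = 708.4 / 971 * 100 = 73.0%

73.0%


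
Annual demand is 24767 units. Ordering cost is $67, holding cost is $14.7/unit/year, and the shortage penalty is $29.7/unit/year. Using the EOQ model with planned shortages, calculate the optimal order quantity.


Formula: EOQ* = sqrt(2DS/H) * sqrt((H+P)/P)
Base EOQ = sqrt(2*24767*67/14.7) = 475.15 units
Correction = sqrt((14.7+29.7)/29.7) = 1.22268
EOQ* = 475.15 * 1.22268 = 581.0 units

581.0 units


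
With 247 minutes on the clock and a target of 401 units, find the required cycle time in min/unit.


Formula: CT = Available Time / Number of Units
CT = 247 min / 401 units
CT = 0.62 min/unit

0.62 min/unit


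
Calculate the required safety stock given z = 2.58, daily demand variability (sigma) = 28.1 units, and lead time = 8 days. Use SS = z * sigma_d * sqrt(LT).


Formula: SS = z * sigma_d * sqrt(LT)
sqrt(LT) = sqrt(8) = 2.8284
SS = 2.58 * 28.1 * 2.8284
SS = 205.1 units

205.1 units


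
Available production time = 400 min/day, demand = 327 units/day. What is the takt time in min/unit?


Formula: Takt Time = Available Production Time / Customer Demand
Takt = 400 min/day / 327 units/day
Takt = 1.22 min/unit

1.22 min/unit


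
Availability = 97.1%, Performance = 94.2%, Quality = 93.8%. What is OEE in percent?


Formula: OEE = Availability * Performance * Quality / 10000
A * P = 97.1% * 94.2% / 100 = 91.47%
OEE = 91.47% * 93.8% / 100 = 85.8%

85.8%


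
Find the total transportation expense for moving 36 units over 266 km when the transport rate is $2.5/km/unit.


TC = dist * cost * units = 266 * 2.5 * 36 = $23940.00

$23940.00


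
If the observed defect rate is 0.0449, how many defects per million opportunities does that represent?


DPMO = defect_rate * 1000000 = 0.0449 * 1000000

44900


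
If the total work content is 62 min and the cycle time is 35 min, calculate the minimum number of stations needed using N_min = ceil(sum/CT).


Formula: N_min = ceil(Sum of Task Times / Cycle Time)
N_min = ceil(62 min / 35 min) = ceil(1.7714)
N_min = 2 stations

2


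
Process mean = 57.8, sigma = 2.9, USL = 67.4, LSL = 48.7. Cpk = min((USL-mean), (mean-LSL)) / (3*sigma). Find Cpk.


Cpu = (67.4 - 57.8) / (3 * 2.9) = 1.1
Cpl = (57.8 - 48.7) / (3 * 2.9) = 1.05
Cpk = min(1.1, 1.05) = 1.05

1.05


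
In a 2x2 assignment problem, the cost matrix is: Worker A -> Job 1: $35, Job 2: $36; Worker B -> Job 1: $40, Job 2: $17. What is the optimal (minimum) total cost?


Option 1: A->1 + B->2 = $35 + $17 = $52
Option 2: A->2 + B->1 = $36 + $40 = $76
Min cost = min($52, $76) = $52

$52


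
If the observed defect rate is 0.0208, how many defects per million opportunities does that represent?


DPMO = defect_rate * 1000000 = 0.0208 * 1000000

20800


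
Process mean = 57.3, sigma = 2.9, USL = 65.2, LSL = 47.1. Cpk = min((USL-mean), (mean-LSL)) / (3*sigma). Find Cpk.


Cpu = (65.2 - 57.3) / (3 * 2.9) = 0.91
Cpl = (57.3 - 47.1) / (3 * 2.9) = 1.17
Cpk = min(0.91, 1.17) = 0.91

0.91


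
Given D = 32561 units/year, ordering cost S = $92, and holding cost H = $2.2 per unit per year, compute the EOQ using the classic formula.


Formula: EOQ = sqrt(2 * D * S / H)
Numerator: 2 * 32561 * 92 = 5991224
2DS/H = 5991224 / 2.2 = 2723283.6
EOQ = sqrt(2723283.6) = 1650.2 units

1650.2 units


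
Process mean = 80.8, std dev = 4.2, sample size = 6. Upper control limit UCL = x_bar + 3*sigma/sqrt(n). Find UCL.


UCL = 80.8 + 3 * 4.2 / sqrt(6)

85.94


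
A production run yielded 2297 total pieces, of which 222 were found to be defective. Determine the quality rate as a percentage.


Formula: Quality Rate = Good Pieces / Total Pieces * 100
Good pieces = 2297 - 222 = 2075
QR = 2075 / 2297 * 100 = 90.3%

90.3%


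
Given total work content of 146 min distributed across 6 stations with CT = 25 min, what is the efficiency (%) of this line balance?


Formula: Efficiency = Sum of Task Times / (N_stations * CT) * 100
Total station capacity = 6 stations * 25 min = 150 min
Efficiency = 146 / 150 * 100 = 97.3%

97.3%


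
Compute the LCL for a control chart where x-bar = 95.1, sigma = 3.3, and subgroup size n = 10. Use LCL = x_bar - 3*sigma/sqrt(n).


LCL = 95.1 - 3 * 3.3 / sqrt(10)

91.97


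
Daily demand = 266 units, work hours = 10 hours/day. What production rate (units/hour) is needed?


Formula: Production Rate = Daily Demand / Available Hours
Rate = 266 units/day / 10 hours/day
Rate = 26.6 units/hour

26.6 units/hour


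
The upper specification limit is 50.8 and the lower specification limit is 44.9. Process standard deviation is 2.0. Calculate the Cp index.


Cp = (50.8 - 44.9) / (6 * 2.0)

0.49


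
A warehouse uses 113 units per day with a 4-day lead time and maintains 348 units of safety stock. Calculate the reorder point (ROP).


Formula: ROP = (Daily Demand * Lead Time) + Safety Stock
Demand during lead time = 113 * 4 = 452 units
ROP = 452 + 348 = 800 units

800 units


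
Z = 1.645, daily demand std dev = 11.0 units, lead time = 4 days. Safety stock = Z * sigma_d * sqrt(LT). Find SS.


Formula: SS = z * sigma_d * sqrt(LT)
sqrt(LT) = sqrt(4) = 2.0
SS = 1.645 * 11.0 * 2.0
SS = 36.2 units

36.2 units


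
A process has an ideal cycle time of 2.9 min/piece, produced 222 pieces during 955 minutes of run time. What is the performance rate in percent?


Formula: Performance = (Ideal CT * Total Count) / Run Time * 100
Ideal output time = 2.9 * 222 = 643.8 min
Performance = 643.8 / 955 * 100 = 67.4%

67.4%


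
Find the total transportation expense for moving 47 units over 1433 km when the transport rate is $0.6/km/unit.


TC = dist * cost * units = 1433 * 0.6 * 47 = $40410.60

$40410.60


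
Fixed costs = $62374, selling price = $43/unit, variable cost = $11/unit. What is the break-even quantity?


Formula: BEQ = Fixed Costs / (Price - Variable Cost)
Contribution margin = $43 - $11 = $32/unit
BEQ = ceil($62374 / $32/unit) = ceil(1949.19) = 1950 units

1950 units


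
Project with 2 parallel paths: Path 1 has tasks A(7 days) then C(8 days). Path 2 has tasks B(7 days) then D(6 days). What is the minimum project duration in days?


Path 1 = 7 + 8 = 15 days
Path 2 = 7 + 6 = 13 days
Duration = max(15, 13) = 15 days

15 days


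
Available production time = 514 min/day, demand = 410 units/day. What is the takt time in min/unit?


Formula: Takt Time = Available Production Time / Customer Demand
Takt = 514 min/day / 410 units/day
Takt = 1.25 min/unit

1.25 min/unit


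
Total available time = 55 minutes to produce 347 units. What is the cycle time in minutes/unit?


Formula: CT = Available Time / Number of Units
CT = 55 min / 347 units
CT = 0.16 min/unit

0.16 min/unit


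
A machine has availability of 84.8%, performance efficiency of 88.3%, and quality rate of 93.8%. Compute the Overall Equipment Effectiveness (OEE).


Formula: OEE = Availability * Performance * Quality / 10000
A * P = 84.8% * 88.3% / 100 = 74.88%
OEE = 74.88% * 93.8% / 100 = 70.2%

70.2%


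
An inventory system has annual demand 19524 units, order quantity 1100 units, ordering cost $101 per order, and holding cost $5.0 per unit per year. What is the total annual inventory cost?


TC = 19524/1100 * 101 + 1100/2 * 5.0

$4542.66


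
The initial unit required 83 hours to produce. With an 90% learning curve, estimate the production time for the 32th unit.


Formula: T_n = T_1 * (learning_rate)^(log2(n)) where learning_rate = rate/100
Doublings = log2(32) = 5
T_n = 83 * 0.9^5
T_n = 83 * 0.5905 = 49.0 hours

49.0 hours


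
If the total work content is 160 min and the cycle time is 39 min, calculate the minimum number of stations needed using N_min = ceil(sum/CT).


Formula: N_min = ceil(Sum of Task Times / Cycle Time)
N_min = ceil(160 min / 39 min) = ceil(4.1026)
N_min = 5 stations

5


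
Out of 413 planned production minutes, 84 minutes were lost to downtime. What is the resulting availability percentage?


Formula: Availability = (Planned Time - Downtime) / Planned Time * 100
Uptime = 413 - 84 = 329 min
Availability = 329 / 413 * 100 = 79.7%

79.7%


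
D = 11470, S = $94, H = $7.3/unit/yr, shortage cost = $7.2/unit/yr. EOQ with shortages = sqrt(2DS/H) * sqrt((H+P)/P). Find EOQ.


Formula: EOQ* = sqrt(2DS/H) * sqrt((H+P)/P)
Base EOQ = sqrt(2*11470*94/7.3) = 543.5 units
Correction = sqrt((7.3+7.2)/7.2) = 1.41912
EOQ* = 543.5 * 1.41912 = 771.3 units

771.3 units
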